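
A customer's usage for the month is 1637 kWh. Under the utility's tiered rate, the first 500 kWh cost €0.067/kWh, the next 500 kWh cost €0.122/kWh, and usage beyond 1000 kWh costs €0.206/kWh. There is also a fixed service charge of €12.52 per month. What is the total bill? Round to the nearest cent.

First 500 kWh × €0.067 = €33.50
Next 500 kWh × €0.122 = €61.00
Remaining 637 kWh × €0.206 = €131.22
Energy charge = €225.72; + service €12.52 = €238.24

€238.24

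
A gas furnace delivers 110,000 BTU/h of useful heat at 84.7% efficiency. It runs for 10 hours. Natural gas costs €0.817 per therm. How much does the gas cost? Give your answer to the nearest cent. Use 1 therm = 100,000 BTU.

Heat delivered = 110,000 BTU/h × 10 h = 1,100,000 BTU
Gas input = 1,100,000 / 0.847 = 1,298,701 BTU
= 1,298,701 / 100,000 = 12.99 therm
Cost = 12.99 × €0.817/therm = €10.61

€10.61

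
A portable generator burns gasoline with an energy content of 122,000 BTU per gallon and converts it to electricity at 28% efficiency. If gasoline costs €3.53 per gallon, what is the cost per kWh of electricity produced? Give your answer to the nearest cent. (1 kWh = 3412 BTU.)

Electrical output per gallon = 122,000 BTU × 0.28 / 3412 BTU/kWh = 10.01 kWh
Cost per kWh = €3.53 / 10.01 kWh = €0.353

€0.35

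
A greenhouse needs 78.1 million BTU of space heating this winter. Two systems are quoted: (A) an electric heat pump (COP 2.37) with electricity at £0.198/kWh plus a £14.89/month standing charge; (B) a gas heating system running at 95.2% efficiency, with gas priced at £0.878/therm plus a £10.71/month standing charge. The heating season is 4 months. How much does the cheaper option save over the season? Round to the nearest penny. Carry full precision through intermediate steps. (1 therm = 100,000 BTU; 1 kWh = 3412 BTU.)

Heat load = 78.1 × 10⁶ BTU = 78,100,000 BTU
Gas: input = 78,100,000 / 0.952 = 82,037,815 BTU = 820.4 therm → 820.4 × £0.878 = £720.29; + 4 × £10.71 standing = £763.13
Heat pump: 78,100,000 BTU / 3412 = 22,890 kWh heat; / 2.37 = 9,658 kWh in → × £0.198 = £1,912.31; + 4 × £14.89 standing = £1,971.87
Difference = |£763.13 − £1,971.87| = £1,208.74

£1208.74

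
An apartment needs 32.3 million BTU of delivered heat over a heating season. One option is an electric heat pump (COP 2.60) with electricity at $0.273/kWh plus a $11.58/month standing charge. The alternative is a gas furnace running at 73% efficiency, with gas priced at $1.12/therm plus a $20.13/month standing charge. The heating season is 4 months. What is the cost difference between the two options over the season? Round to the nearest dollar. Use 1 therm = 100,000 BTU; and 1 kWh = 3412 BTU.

Heat load = 32.3 × 10⁶ BTU = 32,300,000 BTU
Gas: input = 32,300,000 / 0.73 = 44,246,575 BTU = 442.5 therm → 442.5 × $1.12 = $495.56; + 4 × $20.13 standing = $576.08
Heat pump: 32,300,000 BTU / 3412 = 9,467 kWh heat; / 2.60 = 3,641 kWh in → × $0.273 = $993.99; + 4 × $11.58 standing = $1,040.31
Difference = |$576.08 − $1,040.31| = $464.23 ≈ $464

$464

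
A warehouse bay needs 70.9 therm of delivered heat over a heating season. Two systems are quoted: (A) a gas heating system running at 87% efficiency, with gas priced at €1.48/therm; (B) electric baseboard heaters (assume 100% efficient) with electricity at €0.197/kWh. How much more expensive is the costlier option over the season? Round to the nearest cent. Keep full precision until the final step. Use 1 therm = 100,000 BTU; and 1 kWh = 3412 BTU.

€288.75

Heat load = 70.9 therm × 100,000 = 7,090,000 BTU
Gas: input = 7,090,000 / 0.87 = 8,149,425 BTU = 81.49 therm → 81.49 × €1.48 = €120.61
Electric: 7,090,000 BTU / 3412 = 2,078 kWh → × €0.197 = €409.36
Difference = |€120.61 − €409.36| = €288.75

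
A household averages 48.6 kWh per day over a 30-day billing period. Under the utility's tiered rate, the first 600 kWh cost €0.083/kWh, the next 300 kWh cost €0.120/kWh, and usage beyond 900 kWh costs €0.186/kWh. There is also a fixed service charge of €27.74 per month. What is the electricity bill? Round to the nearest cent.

Usage = 48.6 kWh/day × 30 days = 1458 kWh
First 600 kWh × €0.083 = €49.80
Next 300 kWh × €0.120 = €36.00
Remaining 558 kWh × €0.186 = €103.79
Energy charge = €189.59; + service €27.74 = €217.33

€217.33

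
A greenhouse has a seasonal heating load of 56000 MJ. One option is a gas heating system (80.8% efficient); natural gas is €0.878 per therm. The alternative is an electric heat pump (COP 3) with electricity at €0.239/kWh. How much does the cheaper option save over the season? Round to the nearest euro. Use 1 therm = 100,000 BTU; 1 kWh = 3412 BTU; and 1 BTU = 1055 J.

€663

Heat load = 56000 MJ = 56,000,000,000 J / 1055 = 53,080,569 BTU
Gas: input = 53,080,569 / 0.808 = 65,693,773 BTU = 656.9 therm → 656.9 × €0.878 = €576.79
Heat pump: 53,080,569 BTU / 3412 = 15,560 kWh heat; / 3 = 5,186 kWh in → × €0.239 = €1,239.38
Difference = |€576.79 − €1,239.38| = €662.58 ≈ €663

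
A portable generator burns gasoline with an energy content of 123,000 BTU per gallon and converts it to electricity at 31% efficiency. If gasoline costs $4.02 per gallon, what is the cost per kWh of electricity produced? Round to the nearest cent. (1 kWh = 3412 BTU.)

Electrical output per gallon = 123,000 BTU × 0.31 / 3412 BTU/kWh = 11.18 kWh
Cost per kWh = $4.02 / 11.18 kWh = $0.360

$0.36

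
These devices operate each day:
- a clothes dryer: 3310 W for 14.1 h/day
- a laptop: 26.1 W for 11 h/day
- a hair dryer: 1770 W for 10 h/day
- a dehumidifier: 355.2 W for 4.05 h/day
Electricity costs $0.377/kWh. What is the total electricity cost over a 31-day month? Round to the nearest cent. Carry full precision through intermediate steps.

$772.47

clothes dryer: 3310 W × 14.1 h × 31 d = 1,446,801 Wh = 1,447 kWh
laptop: 26.1 W × 11 h × 31 d = 8,900 Wh = 8.9 kWh
hair dryer: 1770 W × 10 h × 31 d = 548,700 Wh = 548.7 kWh
dehumidifier: 355.2 W × 4.05 h × 31 d = 44,595 Wh = 44.6 kWh
Total energy = 1,447 + 8.9 + 548.7 + 44.6 = 2,049 kWh
Cost = 2,049 kWh × $0.377 = $772.47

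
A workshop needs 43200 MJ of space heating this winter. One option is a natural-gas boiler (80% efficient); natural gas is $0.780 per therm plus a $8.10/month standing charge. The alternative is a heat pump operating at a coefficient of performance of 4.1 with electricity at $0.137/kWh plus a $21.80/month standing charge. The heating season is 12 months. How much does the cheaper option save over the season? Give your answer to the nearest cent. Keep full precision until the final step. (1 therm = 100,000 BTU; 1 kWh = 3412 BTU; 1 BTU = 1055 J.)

$166.17

Heat load = 43200 MJ = 43,200,000,000 J / 1055 = 40,947,867 BTU
Gas: input = 40,947,867 / 0.800 = 51,184,834 BTU = 511.8 therm → 511.8 × $0.780 = $399.24; + 12 × $8.10 standing = $496.44
Heat pump: 40,947,867 BTU / 3412 = 12,000 kWh heat; / 4.1 = 2,927 kWh in → × $0.137 = $401.01; + 12 × $21.80 standing = $662.61
Difference = |$496.44 − $662.61| = $166.17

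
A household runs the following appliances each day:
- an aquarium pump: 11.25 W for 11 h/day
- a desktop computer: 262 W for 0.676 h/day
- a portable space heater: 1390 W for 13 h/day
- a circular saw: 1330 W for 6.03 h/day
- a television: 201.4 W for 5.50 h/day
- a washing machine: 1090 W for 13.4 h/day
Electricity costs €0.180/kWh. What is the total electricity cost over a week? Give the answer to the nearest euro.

aquarium pump: 11.25 W × 11 h × 7 d = 866 Wh = 0.8662 kWh
desktop computer: 262 W × 0.676 h × 7 d = 1,240 Wh = 1.24 kWh
portable space heater: 1390 W × 13 h × 7 d = 126,490 Wh = 126.5 kWh
circular saw: 1330 W × 6.03 h × 7 d = 56,139 Wh = 56.14 kWh
television: 201.4 W × 5.50 h × 7 d = 7,754 Wh = 7.754 kWh
washing machine: 1090 W × 13.4 h × 7 d = 102,242 Wh = 102.2 kWh
Total energy = 0.8662 + 1.24 + 126.5 + 56.14 + 7.754 + 102.2 = 294.7 kWh
Cost = 294.7 kWh × €0.180 = €53.05 ≈ €53

€53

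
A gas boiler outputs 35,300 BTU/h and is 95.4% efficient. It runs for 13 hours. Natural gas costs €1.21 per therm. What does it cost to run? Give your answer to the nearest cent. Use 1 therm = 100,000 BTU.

€5.82

Heat delivered = 35,300 BTU/h × 13 h = 458,900 BTU
Gas input = 458,900 / 0.954 = 481,027 BTU
= 481,027 / 100,000 = 4.81 therm
Cost = 4.81 × €1.21/therm = €5.82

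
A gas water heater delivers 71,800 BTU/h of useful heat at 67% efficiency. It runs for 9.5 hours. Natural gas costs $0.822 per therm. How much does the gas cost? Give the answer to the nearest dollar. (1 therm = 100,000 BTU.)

Heat delivered = 71,800 BTU/h × 9.5 h = 682,100 BTU
Gas input = 682,100 / 0.67 = 1,018,060 BTU
= 1,018,060 / 100,000 = 10.18 therm
Cost = 10.18 × $0.822/therm = $8.37 ≈ $8

$8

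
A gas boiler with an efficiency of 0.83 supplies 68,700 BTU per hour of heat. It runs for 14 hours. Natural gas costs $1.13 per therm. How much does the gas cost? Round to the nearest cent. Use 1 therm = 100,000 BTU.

$13.09

Heat delivered = 68,700 BTU/h × 14 h = 961,800 BTU
Gas input = 961,800 / 0.83 = 1,158,795 BTU
= 1,158,795 / 100,000 = 11.59 therm
Cost = 11.59 × $1.13/therm = $13.09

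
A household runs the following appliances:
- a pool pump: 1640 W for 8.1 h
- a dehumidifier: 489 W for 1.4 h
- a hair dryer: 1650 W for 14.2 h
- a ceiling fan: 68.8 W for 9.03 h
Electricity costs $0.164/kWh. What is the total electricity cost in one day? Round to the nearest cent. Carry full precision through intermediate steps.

pool pump: 1640 W × 8.1 h = 13,284 Wh = 13.28 kWh
dehumidifier: 489 W × 1.4 h = 685 Wh = 0.6846 kWh
hair dryer: 1650 W × 14.2 h = 23,430 Wh = 23.43 kWh
ceiling fan: 68.8 W × 9.03 h = 621 Wh = 0.6213 kWh
Total energy = 13.28 + 0.6846 + 23.43 + 0.6213 = 38.02 kWh
Cost = 38.02 kWh × $0.164 = $6.24

$6.24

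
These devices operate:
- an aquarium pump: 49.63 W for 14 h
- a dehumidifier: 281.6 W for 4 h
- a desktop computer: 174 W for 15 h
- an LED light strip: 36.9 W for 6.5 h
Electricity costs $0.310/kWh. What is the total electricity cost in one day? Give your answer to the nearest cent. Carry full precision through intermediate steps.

aquarium pump: 49.63 W × 14 h = 695 Wh = 0.6948 kWh
dehumidifier: 281.6 W × 4 h = 1,126 Wh = 1.126 kWh
desktop computer: 174 W × 15 h = 2,610 Wh = 2.61 kWh
LED light strip: 36.9 W × 6.5 h = 240 Wh = 0.2399 kWh
Total energy = 0.6948 + 1.126 + 2.61 + 0.2399 = 4.671 kWh
Cost = 4.671 kWh × $0.310 = $1.45

$1.45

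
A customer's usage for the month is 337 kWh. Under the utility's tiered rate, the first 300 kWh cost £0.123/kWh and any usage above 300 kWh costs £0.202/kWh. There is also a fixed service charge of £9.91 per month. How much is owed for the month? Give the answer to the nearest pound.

First 300 kWh × £0.123 = £36.90
Remaining 37 kWh × £0.202 = £7.47
Energy charge = £44.37; + service £9.91 = £54.28 ≈ £54

£54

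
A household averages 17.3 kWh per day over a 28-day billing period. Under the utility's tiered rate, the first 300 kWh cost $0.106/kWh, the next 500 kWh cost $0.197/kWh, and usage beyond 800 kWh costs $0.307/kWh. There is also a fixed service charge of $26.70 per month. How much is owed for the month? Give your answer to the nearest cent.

$94.83

Usage = 17.3 kWh/day × 28 days = 484.4 kWh
First 300 kWh × $0.106 = $31.80
Next 184.4 kWh × $0.197 = $36.33
Remaining tier: 0 kWh (not reached)
Energy charge = $68.13; + service $26.70 = $94.83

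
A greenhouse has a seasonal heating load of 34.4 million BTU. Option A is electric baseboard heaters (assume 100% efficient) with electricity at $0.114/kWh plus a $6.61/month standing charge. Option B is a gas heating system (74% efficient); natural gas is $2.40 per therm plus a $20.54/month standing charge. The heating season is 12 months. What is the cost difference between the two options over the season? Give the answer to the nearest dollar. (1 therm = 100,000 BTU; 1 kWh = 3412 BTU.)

$133

Heat load = 34.4 × 10⁶ BTU = 34,400,000 BTU
Gas: input = 34,400,000 / 0.74 = 46,486,486 BTU = 464.9 therm → 464.9 × $2.40 = $1,115.68; + 12 × $20.54 standing = $1,362.16
Electric: 34,400,000 BTU / 3412 = 10,080 kWh → × $0.114 = $1,149.36; + 12 × $6.61 standing = $1,228.68
Difference = |$1,362.16 − $1,228.68| = $133.48 ≈ $133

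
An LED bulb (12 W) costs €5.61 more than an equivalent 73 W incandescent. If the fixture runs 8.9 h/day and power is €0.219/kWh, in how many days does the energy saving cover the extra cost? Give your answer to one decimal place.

47.2 days

Power saved = 73 − 12 = 61 W
Daily energy saved = 61 W × 8.9 h = 542.9 Wh = 0.5429 kWh
Daily savings = 0.5429 × €0.219 = €0.1189
Payback = €5.61 / €0.1189 per day = 47.18 days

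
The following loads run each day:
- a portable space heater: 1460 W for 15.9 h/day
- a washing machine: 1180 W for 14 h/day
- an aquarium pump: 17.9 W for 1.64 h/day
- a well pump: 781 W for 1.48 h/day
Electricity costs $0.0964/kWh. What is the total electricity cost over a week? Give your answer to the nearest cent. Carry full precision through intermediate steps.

portable space heater: 1460 W × 15.9 h × 7 d = 162,498 Wh = 162.5 kWh
washing machine: 1180 W × 14 h × 7 d = 115,640 Wh = 115.6 kWh
aquarium pump: 17.9 W × 1.64 h × 7 d = 205 Wh = 0.2055 kWh
well pump: 781 W × 1.48 h × 7 d = 8,091 Wh = 8.091 kWh
Total energy = 162.5 + 115.6 + 0.2055 + 8.091 = 286.4 kWh
Cost = 286.4 kWh × $0.0964 = $27.61

$27.61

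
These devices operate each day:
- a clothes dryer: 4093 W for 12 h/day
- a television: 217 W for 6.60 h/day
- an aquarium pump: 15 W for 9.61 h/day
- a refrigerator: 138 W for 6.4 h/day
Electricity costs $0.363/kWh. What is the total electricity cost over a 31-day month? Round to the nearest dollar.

clothes dryer: 4093 W × 12 h × 31 d = 1,522,596 Wh = 1,523 kWh
television: 217 W × 6.60 h × 31 d = 44,398 Wh = 44.4 kWh
aquarium pump: 15 W × 9.61 h × 31 d = 4,469 Wh = 4.469 kWh
refrigerator: 138 W × 6.4 h × 31 d = 27,379 Wh = 27.38 kWh
Total energy = 1,523 + 44.4 + 4.469 + 27.38 = 1,599 kWh
Cost = 1,599 kWh × $0.363 = $580.38 ≈ $580

$580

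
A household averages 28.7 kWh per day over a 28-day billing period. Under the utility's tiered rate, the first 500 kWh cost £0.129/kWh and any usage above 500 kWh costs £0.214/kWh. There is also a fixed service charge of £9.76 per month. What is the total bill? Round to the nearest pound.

Usage = 28.7 kWh/day × 28 days = 803.6 kWh
First 500 kWh × £0.129 = £64.50
Remaining 303.6 kWh × £0.214 = £64.97
Energy charge = £129.47; + service £9.76 = £139.23 ≈ £139

£139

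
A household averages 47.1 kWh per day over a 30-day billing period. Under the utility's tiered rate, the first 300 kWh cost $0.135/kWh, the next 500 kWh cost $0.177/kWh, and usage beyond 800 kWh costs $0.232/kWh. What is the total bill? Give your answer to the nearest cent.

$271.22

Usage = 47.1 kWh/day × 30 days = 1413 kWh
First 300 kWh × $0.135 = $40.50
Next 500 kWh × $0.177 = $88.50
Remaining 613 kWh × $0.232 = $142.22
Total = $271.22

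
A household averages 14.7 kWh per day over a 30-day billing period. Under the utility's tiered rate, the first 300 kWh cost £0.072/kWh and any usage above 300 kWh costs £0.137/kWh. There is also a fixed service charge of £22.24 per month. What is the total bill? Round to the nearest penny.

Usage = 14.7 kWh/day × 30 days = 441 kWh
First 300 kWh × £0.072 = £21.60
Remaining 141 kWh × £0.137 = £19.32
Energy charge = £40.92; + service £22.24 = £63.16

£63.16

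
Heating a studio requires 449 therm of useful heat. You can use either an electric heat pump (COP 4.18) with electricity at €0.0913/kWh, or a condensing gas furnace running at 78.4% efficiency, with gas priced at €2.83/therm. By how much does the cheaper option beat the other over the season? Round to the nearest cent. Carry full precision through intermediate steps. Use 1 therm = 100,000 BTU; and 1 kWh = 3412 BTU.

€1333.32

Heat load = 449 therm × 100,000 = 44,900,000 BTU
Gas: input = 44,900,000 / 0.784 = 57,270,408 BTU = 572.7 therm → 572.7 × €2.83 = €1,620.75
Heat pump: 44,900,000 BTU / 3412 = 13,160 kWh heat; / 4.18 = 3,148 kWh in → × €0.0913 = €287.43
Difference = |€1,620.75 − €287.43| = €1,333.32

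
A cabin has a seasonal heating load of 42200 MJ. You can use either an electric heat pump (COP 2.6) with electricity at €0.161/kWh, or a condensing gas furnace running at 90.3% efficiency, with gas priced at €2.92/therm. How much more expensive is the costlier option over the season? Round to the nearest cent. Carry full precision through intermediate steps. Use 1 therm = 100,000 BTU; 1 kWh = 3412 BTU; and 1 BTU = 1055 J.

Heat load = 42200 MJ = 42,200,000,000 J / 1055 = 40,000,000 BTU
Gas: input = 40,000,000 / 0.903 = 44,296,788 BTU = 443 therm → 443 × €2.92 = €1,293.47
Heat pump: 40,000,000 BTU / 3412 = 11,720 kWh heat; / 2.6 = 4,509 kWh in → × €0.161 = €725.94
Difference = |€1,293.47 − €725.94| = €567.52

€567.52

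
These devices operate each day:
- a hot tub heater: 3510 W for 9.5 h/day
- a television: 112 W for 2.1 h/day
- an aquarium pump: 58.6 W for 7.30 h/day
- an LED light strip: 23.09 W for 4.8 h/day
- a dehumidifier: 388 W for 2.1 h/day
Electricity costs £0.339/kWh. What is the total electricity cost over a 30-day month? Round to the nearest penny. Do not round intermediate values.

£355.27

hot tub heater: 3510 W × 9.5 h × 30 d = 1,000,350 Wh = 1,000 kWh
television: 112 W × 2.1 h × 30 d = 7,056 Wh = 7.056 kWh
aquarium pump: 58.6 W × 7.30 h × 30 d = 12,833 Wh = 12.83 kWh
LED light strip: 23.09 W × 4.8 h × 30 d = 3,325 Wh = 3.325 kWh
dehumidifier: 388 W × 2.1 h × 30 d = 24,444 Wh = 24.44 kWh
Total energy = 1,000 + 7.056 + 12.83 + 3.325 + 24.44 = 1,048 kWh
Cost = 1,048 kWh × £0.339 = £355.27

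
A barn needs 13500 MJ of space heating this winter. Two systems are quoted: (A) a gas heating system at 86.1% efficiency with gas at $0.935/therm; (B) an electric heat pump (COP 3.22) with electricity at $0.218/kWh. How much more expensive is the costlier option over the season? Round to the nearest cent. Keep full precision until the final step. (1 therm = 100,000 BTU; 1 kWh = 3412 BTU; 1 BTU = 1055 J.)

$114.95

Heat load = 13500 MJ = 13,500,000,000 J / 1055 = 12,796,209 BTU
Gas: input = 12,796,209 / 0.861 = 14,862,031 BTU = 148.6 therm → 148.6 × $0.935 = $138.96
Heat pump: 12,796,209 BTU / 3412 = 3,750 kWh heat; / 3.22 = 1,165 kWh in → × $0.218 = $253.91
Difference = |$138.96 − $253.91| = $114.95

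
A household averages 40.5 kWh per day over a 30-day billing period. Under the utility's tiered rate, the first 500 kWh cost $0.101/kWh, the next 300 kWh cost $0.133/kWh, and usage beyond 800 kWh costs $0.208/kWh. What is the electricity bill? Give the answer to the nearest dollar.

Usage = 40.5 kWh/day × 30 days = 1215 kWh
First 500 kWh × $0.101 = $50.50
Next 300 kWh × $0.133 = $39.90
Remaining 415 kWh × $0.208 = $86.32
Total = $176.72 ≈ $177

$177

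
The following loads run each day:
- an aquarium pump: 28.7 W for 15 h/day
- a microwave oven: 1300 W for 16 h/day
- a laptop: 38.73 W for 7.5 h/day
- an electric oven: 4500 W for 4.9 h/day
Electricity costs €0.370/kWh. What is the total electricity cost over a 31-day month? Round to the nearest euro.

aquarium pump: 28.7 W × 15 h × 31 d = 13,346 Wh = 13.35 kWh
microwave oven: 1300 W × 16 h × 31 d = 644,800 Wh = 644.8 kWh
laptop: 38.73 W × 7.5 h × 31 d = 9,005 Wh = 9.005 kWh
electric oven: 4500 W × 4.9 h × 31 d = 683,550 Wh = 683.5 kWh
Total energy = 13.35 + 644.8 + 9.005 + 683.5 = 1,351 kWh
Cost = 1,351 kWh × €0.370 = €499.76 ≈ €500

€500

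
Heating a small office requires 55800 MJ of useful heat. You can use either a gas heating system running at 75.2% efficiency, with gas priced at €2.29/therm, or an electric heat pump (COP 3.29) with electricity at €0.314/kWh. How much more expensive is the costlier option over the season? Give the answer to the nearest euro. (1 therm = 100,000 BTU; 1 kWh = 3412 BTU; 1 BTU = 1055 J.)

Heat load = 55800 MJ = 55,800,000,000 J / 1055 = 52,890,995 BTU
Gas: input = 52,890,995 / 0.752 = 70,333,770 BTU = 703.3 therm → 703.3 × €2.29 = €1,610.64
Heat pump: 52,890,995 BTU / 3412 = 15,500 kWh heat; / 3.29 = 4,712 kWh in → × €0.314 = €1,479.47
Difference = |€1,610.64 − €1,479.47| = €131.17 ≈ €131

€131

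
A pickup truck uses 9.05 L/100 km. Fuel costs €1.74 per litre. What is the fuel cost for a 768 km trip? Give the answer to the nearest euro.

€121

Fuel = 9.05 L/100 km × 768 km / 100 = 69.5 L
Cost = 69.5 L × €1.74/L = €120.94 ≈ €121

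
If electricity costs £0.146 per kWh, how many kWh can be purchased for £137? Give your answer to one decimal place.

£137 / £0.146 per kWh = 938.4 kWh

938.4 kWh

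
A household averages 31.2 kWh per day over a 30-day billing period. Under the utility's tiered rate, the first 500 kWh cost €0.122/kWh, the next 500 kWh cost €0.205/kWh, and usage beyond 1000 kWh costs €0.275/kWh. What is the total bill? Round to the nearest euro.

€150

Usage = 31.2 kWh/day × 30 days = 936 kWh
First 500 kWh × €0.122 = €61.00
Next 436 kWh × €0.205 = €89.38
Remaining tier: 0 kWh (not reached)
Total = €150.38 ≈ €150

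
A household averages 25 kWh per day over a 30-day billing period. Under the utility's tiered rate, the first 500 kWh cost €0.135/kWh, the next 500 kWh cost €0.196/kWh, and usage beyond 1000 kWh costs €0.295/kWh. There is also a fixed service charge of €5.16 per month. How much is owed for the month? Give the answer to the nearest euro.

€122

Usage = 25 kWh/day × 30 days = 750 kWh
First 500 kWh × €0.135 = €67.50
Next 250 kWh × €0.196 = €49.00
Remaining tier: 0 kWh (not reached)
Energy charge = €116.50; + service €5.16 = €121.66 ≈ €122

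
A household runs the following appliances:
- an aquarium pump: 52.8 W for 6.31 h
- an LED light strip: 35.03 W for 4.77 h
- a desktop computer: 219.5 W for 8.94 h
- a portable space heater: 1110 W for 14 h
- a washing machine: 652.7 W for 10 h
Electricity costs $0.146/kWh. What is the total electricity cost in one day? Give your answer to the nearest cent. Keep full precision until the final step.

aquarium pump: 52.8 W × 6.31 h = 333 Wh = 0.3332 kWh
LED light strip: 35.03 W × 4.77 h = 167 Wh = 0.1671 kWh
desktop computer: 219.5 W × 8.94 h = 1,962 Wh = 1.962 kWh
portable space heater: 1110 W × 14 h = 15,540 Wh = 15.54 kWh
washing machine: 652.7 W × 10 h = 6,527 Wh = 6.527 kWh
Total energy = 0.3332 + 0.1671 + 1.962 + 15.54 + 6.527 = 24.53 kWh
Cost = 24.53 kWh × $0.146 = $3.58

$3.58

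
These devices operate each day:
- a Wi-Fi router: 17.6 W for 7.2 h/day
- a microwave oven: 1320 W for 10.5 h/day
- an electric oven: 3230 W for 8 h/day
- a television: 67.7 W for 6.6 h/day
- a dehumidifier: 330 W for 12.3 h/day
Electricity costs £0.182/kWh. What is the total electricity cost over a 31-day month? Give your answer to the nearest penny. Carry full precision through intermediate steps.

£250.12

Wi-Fi router: 17.6 W × 7.2 h × 31 d = 3,928 Wh = 3.928 kWh
microwave oven: 1320 W × 10.5 h × 31 d = 429,660 Wh = 429.7 kWh
electric oven: 3230 W × 8 h × 31 d = 801,040 Wh = 801 kWh
television: 67.7 W × 6.6 h × 31 d = 13,851 Wh = 13.85 kWh
dehumidifier: 330 W × 12.3 h × 31 d = 125,829 Wh = 125.8 kWh
Total energy = 3.928 + 429.7 + 801 + 13.85 + 125.8 = 1,374 kWh
Cost = 1,374 kWh × £0.182 = £250.12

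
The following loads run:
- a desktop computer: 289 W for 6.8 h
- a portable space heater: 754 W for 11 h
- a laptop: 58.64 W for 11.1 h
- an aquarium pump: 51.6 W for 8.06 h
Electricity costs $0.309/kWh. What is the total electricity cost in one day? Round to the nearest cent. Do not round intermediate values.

desktop computer: 289 W × 6.8 h = 1,965 Wh = 1.965 kWh
portable space heater: 754 W × 11 h = 8,294 Wh = 8.294 kWh
laptop: 58.64 W × 11.1 h = 651 Wh = 0.6509 kWh
aquarium pump: 51.6 W × 8.06 h = 416 Wh = 0.4159 kWh
Total energy = 1.965 + 8.294 + 0.6509 + 0.4159 = 11.33 kWh
Cost = 11.33 kWh × $0.309 = $3.50

$3.50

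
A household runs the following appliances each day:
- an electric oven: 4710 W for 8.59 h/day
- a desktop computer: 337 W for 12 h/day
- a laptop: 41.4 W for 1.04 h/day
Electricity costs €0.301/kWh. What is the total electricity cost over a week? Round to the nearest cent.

€93.86

electric oven: 4710 W × 8.59 h × 7 d = 283,212 Wh = 283.2 kWh
desktop computer: 337 W × 12 h × 7 d = 28,308 Wh = 28.31 kWh
laptop: 41.4 W × 1.04 h × 7 d = 301 Wh = 0.3014 kWh
Total energy = 283.2 + 28.31 + 0.3014 = 311.8 kWh
Cost = 311.8 kWh × €0.301 = €93.86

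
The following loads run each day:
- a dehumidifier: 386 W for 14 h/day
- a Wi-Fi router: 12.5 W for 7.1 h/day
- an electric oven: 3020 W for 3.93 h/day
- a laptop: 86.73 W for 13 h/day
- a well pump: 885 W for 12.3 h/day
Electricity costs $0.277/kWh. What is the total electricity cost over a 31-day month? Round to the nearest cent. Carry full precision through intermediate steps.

$252.24

dehumidifier: 386 W × 14 h × 31 d = 167,524 Wh = 167.5 kWh
Wi-Fi router: 12.5 W × 7.1 h × 31 d = 2,751 Wh = 2.751 kWh
electric oven: 3020 W × 3.93 h × 31 d = 367,927 Wh = 367.9 kWh
laptop: 86.73 W × 13 h × 31 d = 34,952 Wh = 34.95 kWh
well pump: 885 W × 12.3 h × 31 d = 337,450 Wh = 337.5 kWh
Total energy = 167.5 + 2.751 + 367.9 + 34.95 + 337.5 = 910.6 kWh
Cost = 910.6 kWh × $0.277 = $252.24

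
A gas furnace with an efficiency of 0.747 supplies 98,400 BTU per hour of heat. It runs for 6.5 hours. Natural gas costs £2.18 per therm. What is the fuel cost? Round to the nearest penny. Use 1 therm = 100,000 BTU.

£18.67

Heat delivered = 98,400 BTU/h × 6.5 h = 639,600 BTU
Gas input = 639,600 / 0.747 = 856,225 BTU
= 856,225 / 100,000 = 8.562 therm
Cost = 8.562 × £2.18/therm = £18.67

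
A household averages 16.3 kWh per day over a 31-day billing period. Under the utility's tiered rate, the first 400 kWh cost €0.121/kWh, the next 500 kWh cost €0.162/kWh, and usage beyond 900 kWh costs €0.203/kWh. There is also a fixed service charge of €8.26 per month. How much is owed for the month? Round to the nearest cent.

Usage = 16.3 kWh/day × 31 days = 505.3 kWh
First 400 kWh × €0.121 = €48.40
Next 105.3 kWh × €0.162 = €17.06
Remaining tier: 0 kWh (not reached)
Energy charge = €65.46; + service €8.26 = €73.72

€73.72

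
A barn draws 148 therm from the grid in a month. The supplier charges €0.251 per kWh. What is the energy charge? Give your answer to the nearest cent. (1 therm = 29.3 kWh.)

€1088.44

148 therm × (29.3 kWh/therm) = 4,336 kWh
Cost = 4,336 kWh × €0.251/kWh = €1,088.44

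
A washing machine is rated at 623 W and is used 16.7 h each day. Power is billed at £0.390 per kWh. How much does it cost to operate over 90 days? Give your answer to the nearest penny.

Energy = 623 W × 16.7 h/day × 90 days = 936,369 Wh = 936.4 kWh
Cost = 936.4 kWh × £0.390/kWh = £365.18

£365.18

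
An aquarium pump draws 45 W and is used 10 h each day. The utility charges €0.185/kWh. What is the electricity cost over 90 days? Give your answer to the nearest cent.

€7.49

Energy = 45 W × 10 h/day × 90 days = 40,500 Wh = 40.5 kWh
Cost = 40.5 kWh × €0.185/kWh = €7.49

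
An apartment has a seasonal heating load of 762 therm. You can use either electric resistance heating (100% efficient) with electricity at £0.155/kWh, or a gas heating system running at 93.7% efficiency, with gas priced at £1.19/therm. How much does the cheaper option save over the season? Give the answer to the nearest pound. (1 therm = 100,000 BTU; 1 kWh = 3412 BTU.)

£2494

Heat load = 762 therm × 100,000 = 76,200,000 BTU
Gas: input = 76,200,000 / 0.937 = 81,323,372 BTU = 813.2 therm → 813.2 × £1.19 = £967.75
Electric: 76,200,000 BTU / 3412 = 22,330 kWh → × £0.155 = £3,461.61
Difference = |£967.75 − £3,461.61| = £2,493.86 ≈ £2494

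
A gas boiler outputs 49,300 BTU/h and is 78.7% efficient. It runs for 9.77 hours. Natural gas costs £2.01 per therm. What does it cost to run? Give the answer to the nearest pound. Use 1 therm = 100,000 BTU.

Heat delivered = 49,300 BTU/h × 9.77 h = 481,661 BTU
Gas input = 481,661 / 0.787 = 612,022 BTU
= 612,022 / 100,000 = 6.12 therm
Cost = 6.12 × £2.01/therm = £12.30 ≈ £12

£12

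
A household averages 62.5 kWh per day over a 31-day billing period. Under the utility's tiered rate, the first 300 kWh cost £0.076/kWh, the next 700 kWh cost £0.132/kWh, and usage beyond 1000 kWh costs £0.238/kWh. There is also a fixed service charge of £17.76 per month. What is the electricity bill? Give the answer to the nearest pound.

Usage = 62.5 kWh/day × 31 days = 1937.5 kWh
First 300 kWh × £0.076 = £22.80
Next 700 kWh × £0.132 = £92.40
Remaining 937.5 kWh × £0.238 = £223.12
Energy charge = £338.32; + service £17.76 = £356.08 ≈ £356

£356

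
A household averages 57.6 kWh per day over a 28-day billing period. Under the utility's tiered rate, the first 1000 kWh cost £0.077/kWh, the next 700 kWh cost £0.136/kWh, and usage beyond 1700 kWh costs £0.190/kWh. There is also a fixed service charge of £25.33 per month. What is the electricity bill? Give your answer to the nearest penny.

Usage = 57.6 kWh/day × 28 days = 1612.8 kWh
First 1000 kWh × £0.077 = £77.00
Next 612.8 kWh × £0.136 = £83.34
Remaining tier: 0 kWh (not reached)
Energy charge = £160.34; + service £25.33 = £185.67

£185.67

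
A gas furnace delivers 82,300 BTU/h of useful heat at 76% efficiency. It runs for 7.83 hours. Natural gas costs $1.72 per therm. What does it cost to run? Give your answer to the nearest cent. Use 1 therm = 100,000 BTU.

$14.58

Heat delivered = 82,300 BTU/h × 7.83 h = 644,409 BTU
Gas input = 644,409 / 0.76 = 847,907 BTU
= 847,907 / 100,000 = 8.479 therm
Cost = 8.479 × $1.72/therm = $14.58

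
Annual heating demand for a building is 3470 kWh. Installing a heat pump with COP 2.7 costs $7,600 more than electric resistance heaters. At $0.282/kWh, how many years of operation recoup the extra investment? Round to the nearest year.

Resistance: 3470 kWh × $0.282 = $978.54/yr
Heat pump: 3470 / 2.7 = 1285 kWh in → × $0.282 = $362.42/yr
Annual savings = $616.12
Payback = $7,600 / $616.12 = 12.3 years

12 years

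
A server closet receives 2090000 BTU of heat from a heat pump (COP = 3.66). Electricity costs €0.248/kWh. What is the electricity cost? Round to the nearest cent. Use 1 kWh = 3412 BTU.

€41.51

Heat delivered = 2,090,000 BTU / 3412 = 612.5 kWh
Electrical input = 612.5 kWh / 3.66 = 167.4 kWh
Cost = 167.4 × €0.248/kWh = €41.51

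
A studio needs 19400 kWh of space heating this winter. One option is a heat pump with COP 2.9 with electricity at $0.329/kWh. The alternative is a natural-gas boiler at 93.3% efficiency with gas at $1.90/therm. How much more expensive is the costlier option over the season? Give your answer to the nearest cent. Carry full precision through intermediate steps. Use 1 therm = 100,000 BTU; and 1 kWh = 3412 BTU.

$852.92

Heat load = 19400 kWh × 3412 = 66,192,800 BTU
Gas: input = 66,192,800 / 0.933 = 70,946,195 BTU = 709.5 therm → 709.5 × $1.90 = $1,347.98
Heat pump: 66,192,800 BTU / 3412 = 19,400 kWh heat; / 2.9 = 6,690 kWh in → × $0.329 = $2,200.90
Difference = |$1,347.98 − $2,200.90| = $852.92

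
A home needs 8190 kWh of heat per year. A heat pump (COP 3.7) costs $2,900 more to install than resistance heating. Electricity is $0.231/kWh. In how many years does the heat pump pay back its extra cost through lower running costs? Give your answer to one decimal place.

Resistance: 8190 kWh × $0.231 = $1,891.89/yr
Heat pump: 8190 / 3.7 = 2214 kWh in → × $0.231 = $511.32/yr
Annual savings = $1,380.57
Payback = $2,900 / $1,380.57 = 2.1 years

2.1 years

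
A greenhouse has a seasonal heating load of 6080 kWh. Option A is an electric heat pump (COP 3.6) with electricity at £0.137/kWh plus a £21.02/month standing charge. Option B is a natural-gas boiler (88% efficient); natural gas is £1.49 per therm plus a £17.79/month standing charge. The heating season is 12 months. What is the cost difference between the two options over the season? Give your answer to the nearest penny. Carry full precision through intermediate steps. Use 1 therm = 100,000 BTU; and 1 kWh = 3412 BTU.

£81.11

Heat load = 6080 kWh × 3412 = 20,744,960 BTU
Gas: input = 20,744,960 / 0.880 = 23,573,818 BTU = 235.7 therm → 235.7 × £1.49 = £351.25; + 12 × £17.79 standing = £564.73
Heat pump: 20,744,960 BTU / 3412 = 6,080 kWh heat; / 3.6 = 1,689 kWh in → × £0.137 = £231.38; + 12 × £21.02 standing = £483.62
Difference = |£564.73 − £483.62| = £81.11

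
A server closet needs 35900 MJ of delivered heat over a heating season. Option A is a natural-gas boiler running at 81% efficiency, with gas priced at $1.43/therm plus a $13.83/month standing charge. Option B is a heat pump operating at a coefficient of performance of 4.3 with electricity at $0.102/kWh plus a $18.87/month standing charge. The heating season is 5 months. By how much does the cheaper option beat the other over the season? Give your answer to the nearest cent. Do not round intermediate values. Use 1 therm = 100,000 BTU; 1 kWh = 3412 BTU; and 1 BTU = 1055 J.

$338.98

Heat load = 35900 MJ = 35,900,000,000 J / 1055 = 34,028,436 BTU
Gas: input = 34,028,436 / 0.810 = 42,010,415 BTU = 420.1 therm → 420.1 × $1.43 = $600.75; + 5 × $13.83 standing = $669.90
Heat pump: 34,028,436 BTU / 3412 = 9,973 kWh heat; / 4.3 = 2,319 kWh in → × $0.102 = $236.57; + 5 × $18.87 standing = $330.92
Difference = |$669.90 − $330.92| = $338.98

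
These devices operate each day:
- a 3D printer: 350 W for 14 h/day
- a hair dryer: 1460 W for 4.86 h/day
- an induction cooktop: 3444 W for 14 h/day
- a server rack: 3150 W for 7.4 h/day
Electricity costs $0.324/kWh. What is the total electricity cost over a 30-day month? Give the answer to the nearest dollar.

$812

3D printer: 350 W × 14 h × 30 d = 147,000 Wh = 147 kWh
hair dryer: 1460 W × 4.86 h × 30 d = 212,868 Wh = 212.9 kWh
induction cooktop: 3444 W × 14 h × 30 d = 1,446,480 Wh = 1,446 kWh
server rack: 3150 W × 7.4 h × 30 d = 699,300 Wh = 699.3 kWh
Total energy = 147 + 212.9 + 1,446 + 699.3 = 2,506 kWh
Cost = 2,506 kWh × $0.324 = $811.83 ≈ $812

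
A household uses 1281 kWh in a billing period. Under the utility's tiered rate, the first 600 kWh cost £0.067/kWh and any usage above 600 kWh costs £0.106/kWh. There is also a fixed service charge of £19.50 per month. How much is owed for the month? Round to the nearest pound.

£132

First 600 kWh × £0.067 = £40.20
Remaining 681 kWh × £0.106 = £72.19
Energy charge = £112.39; + service £19.50 = £131.89 ≈ £132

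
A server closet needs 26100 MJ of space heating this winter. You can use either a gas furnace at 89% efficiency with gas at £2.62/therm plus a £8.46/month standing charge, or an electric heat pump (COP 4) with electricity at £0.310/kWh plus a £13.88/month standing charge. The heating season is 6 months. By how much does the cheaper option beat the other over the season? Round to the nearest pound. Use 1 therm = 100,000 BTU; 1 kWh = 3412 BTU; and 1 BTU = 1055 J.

£134

Heat load = 26100 MJ = 26,100,000,000 J / 1055 = 24,739,336 BTU
Gas: input = 24,739,336 / 0.89 = 27,797,007 BTU = 278 therm → 278 × £2.62 = £728.28; + 6 × £8.46 standing = £779.04
Heat pump: 24,739,336 BTU / 3412 = 7,251 kWh heat; / 4 = 1,813 kWh in → × £0.310 = £561.93; + 6 × £13.88 standing = £645.21
Difference = |£779.04 − £645.21| = £133.83 ≈ £134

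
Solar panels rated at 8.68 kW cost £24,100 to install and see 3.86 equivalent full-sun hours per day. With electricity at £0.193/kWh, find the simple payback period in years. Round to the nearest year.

10 years

Daily generation = 8.68 kW × 3.86 h = 33.5 kWh
Annual generation = 33.5 × 365 = 12229 kWh
Annual savings = 12229 × £0.193 = £2,360.25
Payback = £24,100 / £2,360.25 = 10.2 years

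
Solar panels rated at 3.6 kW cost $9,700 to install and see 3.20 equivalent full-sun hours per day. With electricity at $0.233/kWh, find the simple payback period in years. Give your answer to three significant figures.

9.90 years

Daily generation = 3.6 kW × 3.20 h = 11.52 kWh
Annual generation = 11.52 × 365 = 4204.8 kWh
Annual savings = 4204.8 × $0.233 = $979.72
Payback = $9,700 / $979.72 = 9.9 years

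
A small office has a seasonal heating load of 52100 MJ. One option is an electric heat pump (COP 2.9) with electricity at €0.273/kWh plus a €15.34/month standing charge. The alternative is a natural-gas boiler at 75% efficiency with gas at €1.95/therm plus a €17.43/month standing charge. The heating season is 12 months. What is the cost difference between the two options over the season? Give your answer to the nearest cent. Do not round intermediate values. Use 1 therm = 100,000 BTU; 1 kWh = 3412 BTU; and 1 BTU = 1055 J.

Heat load = 52100 MJ = 52,100,000,000 J / 1055 = 49,383,886 BTU
Gas: input = 49,383,886 / 0.75 = 65,845,182 BTU = 658.5 therm → 658.5 × €1.95 = €1,283.98; + 12 × €17.43 standing = €1,493.14
Heat pump: 49,383,886 BTU / 3412 = 14,470 kWh heat; / 2.9 = 4,991 kWh in → × €0.273 = €1,362.51; + 12 × €15.34 standing = €1,546.59
Difference = |€1,493.14 − €1,546.59| = €53.45

€53.45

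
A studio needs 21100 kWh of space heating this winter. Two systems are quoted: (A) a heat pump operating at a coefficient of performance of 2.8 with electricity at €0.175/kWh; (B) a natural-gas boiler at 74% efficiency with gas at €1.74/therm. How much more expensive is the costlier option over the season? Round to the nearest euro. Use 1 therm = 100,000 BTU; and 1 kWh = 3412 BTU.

€374

Heat load = 21100 kWh × 3412 = 71,993,200 BTU
Gas: input = 71,993,200 / 0.74 = 97,288,108 BTU = 972.9 therm → 972.9 × €1.74 = €1,692.81
Heat pump: 71,993,200 BTU / 3412 = 21,100 kWh heat; / 2.8 = 7,536 kWh in → × €0.175 = €1,318.75
Difference = |€1,692.81 − €1,318.75| = €374.06 ≈ €374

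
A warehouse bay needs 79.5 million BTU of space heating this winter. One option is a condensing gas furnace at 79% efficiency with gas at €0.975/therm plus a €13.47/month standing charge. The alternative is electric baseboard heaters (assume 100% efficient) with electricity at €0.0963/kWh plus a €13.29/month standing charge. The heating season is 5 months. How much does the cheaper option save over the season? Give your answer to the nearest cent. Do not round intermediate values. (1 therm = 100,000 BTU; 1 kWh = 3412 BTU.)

Heat load = 79.5 × 10⁶ BTU = 79,500,000 BTU
Gas: input = 79,500,000 / 0.790 = 100,632,911 BTU = 1,006 therm → 1,006 × €0.975 = €981.17; + 5 × €13.47 standing = €1,048.52
Electric: 79,500,000 BTU / 3412 = 23,300 kWh → × €0.0963 = €2,243.80; + 5 × €13.29 standing = €2,310.25
Difference = |€1,048.52 − €2,310.25| = €1,261.73

€1261.73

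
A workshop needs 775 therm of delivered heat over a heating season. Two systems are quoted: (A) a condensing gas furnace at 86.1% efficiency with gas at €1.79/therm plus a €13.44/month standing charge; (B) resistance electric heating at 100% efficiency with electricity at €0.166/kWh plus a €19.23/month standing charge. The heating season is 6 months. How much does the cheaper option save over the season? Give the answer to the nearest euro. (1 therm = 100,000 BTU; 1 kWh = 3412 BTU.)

€2194

Heat load = 775 therm × 100,000 = 77,500,000 BTU
Gas: input = 77,500,000 / 0.861 = 90,011,614 BTU = 900.1 therm → 900.1 × €1.79 = €1,611.21; + 6 × €13.44 standing = €1,691.85
Electric: 77,500,000 BTU / 3412 = 22,710 kWh → × €0.166 = €3,770.52; + 6 × €19.23 standing = €3,885.90
Difference = |€1,691.85 − €3,885.90| = €2,194.05 ≈ €2194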